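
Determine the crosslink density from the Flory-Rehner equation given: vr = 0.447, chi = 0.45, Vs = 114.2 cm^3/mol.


ln(1 - vr) = ln(1 - 0.447) = -0.5924
Numerator = -((-0.5924) + 0.447 + 0.45 * 0.447^2) = 0.0555
Denominator = 114.2 * (0.447^(1/3) - 0.447/2) = 61.7939
nu = 0.0555 / 61.7939 = 8.9788e-04 mol/cm^3

8.9788e-04 mol/cm^3


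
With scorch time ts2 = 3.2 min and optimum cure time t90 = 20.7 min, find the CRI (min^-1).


CRI = 100 / (t90 - ts2)
= 100 / (20.7 - 3.2)
= 100 / 17.5
= 5.71 min^-1

5.71 min^-1


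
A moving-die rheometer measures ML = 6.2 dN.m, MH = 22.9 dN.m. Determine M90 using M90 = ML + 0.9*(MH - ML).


M90 = ML + 0.9 * (MH - ML)
M90 = 6.2 + 0.9 * (22.9 - 6.2)
M90 = 6.2 + 0.9 * 16.7
M90 = 21.23 dN.m

21.23 dN.m


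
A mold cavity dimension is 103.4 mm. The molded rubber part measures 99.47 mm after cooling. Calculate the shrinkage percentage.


Shrinkage = (mold - part) / mold * 100
= (103.4 - 99.47) / 103.4 * 100
= 3.93 / 103.4 * 100
= 3.8%

3.8%


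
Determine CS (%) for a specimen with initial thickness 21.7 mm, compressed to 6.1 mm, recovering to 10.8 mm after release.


CS = (t0 - recovered) / (t0 - ts) * 100
= (21.7 - 10.8) / (21.7 - 6.1) * 100
= 10.9 / 15.6 * 100
= 69.9%

69.9%


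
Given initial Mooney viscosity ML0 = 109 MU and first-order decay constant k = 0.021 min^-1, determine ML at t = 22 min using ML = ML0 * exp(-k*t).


ML = ML0 * exp(-k * t)
ML = 109 * exp(-0.021 * 22)
ML = 109 * 0.6300
ML = 68.67 MU

68.67 MU


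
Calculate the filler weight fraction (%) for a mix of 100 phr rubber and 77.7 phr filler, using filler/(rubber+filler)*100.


Filler % = filler / (rubber + filler) * 100
= 77.7 / (100 + 77.7) * 100
= 77.7 / 177.7 * 100
= 43.73%

43.73%


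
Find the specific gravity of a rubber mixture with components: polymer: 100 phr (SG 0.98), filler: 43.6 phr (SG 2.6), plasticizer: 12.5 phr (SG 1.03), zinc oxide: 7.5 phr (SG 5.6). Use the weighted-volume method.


Sum of weights = 163.6
Volume contributions:
  polymer: 100/0.98 = 102.0408
  filler: 43.6/2.6 = 16.7692
  plasticizer: 12.5/1.03 = 12.1359
  zinc oxide: 7.5/5.6 = 1.3393
Sum of volumes = 132.2853
SG = 163.6 / 132.2853 = 1.237

SG = 1.237


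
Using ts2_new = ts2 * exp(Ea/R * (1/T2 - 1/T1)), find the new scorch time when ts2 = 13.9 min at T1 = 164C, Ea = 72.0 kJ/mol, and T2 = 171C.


Convert temperatures: T1 = 164 + 273.15 = 437.15 K, T2 = 171 + 273.15 = 444.15 K
ts2_new = 13.9 * exp(72000 / 8.314 * (1/444.15 - 1/437.15))
1/T2 - 1/T1 = -3.6053e-05
ts2_new = 10.17 min

10.17 min


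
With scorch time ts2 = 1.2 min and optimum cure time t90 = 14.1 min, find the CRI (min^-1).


CRI = 100 / (t90 - ts2)
= 100 / (14.1 - 1.2)
= 100 / 12.9
= 7.75 min^-1

7.75 min^-1


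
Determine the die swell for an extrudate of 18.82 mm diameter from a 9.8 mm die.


Die swell ratio = D_extrudate / D_die
= 18.82 / 9.8
= 1.92

Die swell = 1.92


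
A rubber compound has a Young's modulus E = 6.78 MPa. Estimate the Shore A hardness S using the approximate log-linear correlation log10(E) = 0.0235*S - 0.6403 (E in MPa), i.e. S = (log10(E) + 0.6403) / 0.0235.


log10(E) = 0.0235*S - 0.6403  =>  S = (log10(E) + 0.6403) / 0.0235
log10(6.78) = 0.831230
S = (0.831230 + 0.6403) / 0.0235 = 1.471530 / 0.0235
S = 62.6

Shore A = 62.6


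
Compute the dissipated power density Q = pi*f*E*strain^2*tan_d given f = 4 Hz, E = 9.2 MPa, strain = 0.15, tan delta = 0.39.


Q = pi * f * E * strain^2 * tan_d
= pi * 4 * 9.2 * 0.15^2 * 0.39
= pi * 4 * 9.2 * 0.0225 * 0.39
= 1.0145

Q = 1.0145


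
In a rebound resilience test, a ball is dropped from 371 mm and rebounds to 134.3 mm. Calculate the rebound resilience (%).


Resilience = h_rebound / h_drop * 100
= 134.3 / 371 * 100
= 36.2%

36.2%


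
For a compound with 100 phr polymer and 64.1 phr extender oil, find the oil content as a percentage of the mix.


Oil % = oil / (100 + oil) * 100
= 64.1 / (100 + 64.1) * 100
= 64.1 / 164.1 * 100
= 39.06%

39.06%


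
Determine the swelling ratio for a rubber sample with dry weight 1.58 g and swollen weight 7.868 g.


Q = W_swollen / W_dry
Q = 7.868 / 1.58
Q = 4.98

Q = 4.98


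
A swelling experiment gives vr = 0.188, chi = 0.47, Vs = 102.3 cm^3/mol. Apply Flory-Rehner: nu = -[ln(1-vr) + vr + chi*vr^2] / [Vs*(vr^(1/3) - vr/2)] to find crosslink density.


ln(1 - vr) = ln(1 - 0.188) = -0.2083
Numerator = -((-0.2083) + 0.188 + 0.47 * 0.188^2) = 0.0036
Denominator = 102.3 * (0.188^(1/3) - 0.188/2) = 48.9879
nu = 0.0036 / 48.9879 = 7.4371e-05 mol/cm^3

7.4371e-05 mol/cm^3


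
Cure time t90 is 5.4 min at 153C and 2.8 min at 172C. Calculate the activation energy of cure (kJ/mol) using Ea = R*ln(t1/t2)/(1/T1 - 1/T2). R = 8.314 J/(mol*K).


T1 = 426.15 K, T2 = 445.15 K
1/T1 - 1/T2 = 1.0016e-04
ln(t1/t2) = ln(5.4/2.8) = 0.6568
Ea = 8.314 * 0.6568 / 1.0016e-04 = 54518.6261 J/mol
Ea = 54.52 kJ/mol

54.52 kJ/mol


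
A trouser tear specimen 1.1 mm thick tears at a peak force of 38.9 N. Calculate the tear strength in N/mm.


Tear strength = force / thickness
= 38.9 / 1.1
= 35.36 N/mm

35.36 N/mm


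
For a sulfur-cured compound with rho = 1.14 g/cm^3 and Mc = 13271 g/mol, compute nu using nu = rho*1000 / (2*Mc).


nu = rho * 1000 / (2 * Mc)
nu = 1.14 * 1000 / (2 * 13271)
nu = 1140.0 / 26542
nu = 0.0430 mol/L

0.0430 mol/L


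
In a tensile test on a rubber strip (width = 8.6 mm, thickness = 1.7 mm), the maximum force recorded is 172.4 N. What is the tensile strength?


Area = width * thickness = 8.6 * 1.7 = 14.62 mm^2
TS = force / area = 172.4 / 14.62 = 11.79 MPa

11.79 MPa


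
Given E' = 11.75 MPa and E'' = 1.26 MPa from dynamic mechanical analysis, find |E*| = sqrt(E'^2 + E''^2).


|E*| = sqrt(E'^2 + E''^2)
= sqrt(11.75^2 + 1.26^2)
= sqrt(138.0625 + 1.5876)
= 11.817 MPa

11.817 MPa


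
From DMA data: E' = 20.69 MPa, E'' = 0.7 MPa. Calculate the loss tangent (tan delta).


tan delta = E'' / E'
= 0.7 / 20.69
= 0.0338

tan delta = 0.0338


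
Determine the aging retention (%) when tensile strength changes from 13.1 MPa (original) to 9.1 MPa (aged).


Retention = aged / original * 100
= 9.1 / 13.1 * 100
= 69.5%

69.5%


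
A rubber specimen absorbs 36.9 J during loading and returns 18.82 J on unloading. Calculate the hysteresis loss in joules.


Hysteresis loss = loading - unloading
= 36.9 - 18.82
= 18.08 J

18.08 J


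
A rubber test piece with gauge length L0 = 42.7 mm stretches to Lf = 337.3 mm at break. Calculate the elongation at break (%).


Elongation = (Lf - L0) / L0 * 100
= (337.3 - 42.7) / 42.7 * 100
= 294.6 / 42.7 * 100
= 689.9%

689.9%


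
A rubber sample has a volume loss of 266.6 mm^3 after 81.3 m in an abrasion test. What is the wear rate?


Rate = volume_loss / distance
= 266.6 / 81.3
= 3.279 mm^3/m

3.279 mm^3/m


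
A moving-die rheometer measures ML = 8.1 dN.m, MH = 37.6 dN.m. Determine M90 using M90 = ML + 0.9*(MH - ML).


M90 = ML + 0.9 * (MH - ML)
M90 = 8.1 + 0.9 * (37.6 - 8.1)
M90 = 8.1 + 0.9 * 29.5
M90 = 34.65 dN.m

34.65 dN.m


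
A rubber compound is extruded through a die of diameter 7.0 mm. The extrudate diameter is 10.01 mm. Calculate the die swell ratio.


Die swell ratio = D_extrudate / D_die
= 10.01 / 7.0
= 1.43

Die swell = 1.43


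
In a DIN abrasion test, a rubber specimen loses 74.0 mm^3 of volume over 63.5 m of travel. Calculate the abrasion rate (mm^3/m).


Rate = volume_loss / distance
= 74.0 / 63.5
= 1.165 mm^3/m

1.165 mm^3/m


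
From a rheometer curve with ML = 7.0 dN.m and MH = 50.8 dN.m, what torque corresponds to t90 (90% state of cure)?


M90 = ML + 0.9 * (MH - ML)
M90 = 7.0 + 0.9 * (50.8 - 7.0)
M90 = 7.0 + 0.9 * 43.8
M90 = 46.42 dN.m

46.42 dN.m


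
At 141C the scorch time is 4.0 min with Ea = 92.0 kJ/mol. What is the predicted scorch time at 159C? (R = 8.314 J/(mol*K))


Convert temperatures: T1 = 141 + 273.15 = 414.15 K, T2 = 159 + 273.15 = 432.15 K
ts2_new = 4.0 * exp(92000 / 8.314 * (1/432.15 - 1/414.15))
1/T2 - 1/T1 = -1.0057e-04
ts2_new = 1.31 min

1.31 min


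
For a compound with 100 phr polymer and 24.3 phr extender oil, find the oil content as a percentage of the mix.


Oil % = oil / (100 + oil) * 100
= 24.3 / (100 + 24.3) * 100
= 24.3 / 124.3 * 100
= 19.55%

19.55%


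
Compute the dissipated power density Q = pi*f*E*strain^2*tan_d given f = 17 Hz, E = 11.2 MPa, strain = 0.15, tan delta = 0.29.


Q = pi * f * E * strain^2 * tan_d
= pi * 17 * 11.2 * 0.15^2 * 0.29
= pi * 17 * 11.2 * 0.0225 * 0.29
= 3.9030

Q = 3.9030


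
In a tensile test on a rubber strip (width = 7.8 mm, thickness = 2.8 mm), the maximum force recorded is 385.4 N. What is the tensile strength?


Area = width * thickness = 7.8 * 2.8 = 21.84 mm^2
TS = force / area = 385.4 / 21.84 = 17.65 MPa

17.65 MPa


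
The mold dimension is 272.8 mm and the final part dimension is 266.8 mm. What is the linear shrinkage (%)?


Shrinkage = (mold - part) / mold * 100
= (272.8 - 266.8) / 272.8 * 100
= 6.0 / 272.8 * 100
= 2.2%

2.2%


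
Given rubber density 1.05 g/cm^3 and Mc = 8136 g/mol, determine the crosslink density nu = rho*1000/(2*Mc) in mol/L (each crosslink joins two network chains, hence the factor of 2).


nu = rho * 1000 / (2 * Mc)
nu = 1.05 * 1000 / (2 * 8136)
nu = 1050.0 / 16272
nu = 0.0645 mol/L

0.0645 mol/L


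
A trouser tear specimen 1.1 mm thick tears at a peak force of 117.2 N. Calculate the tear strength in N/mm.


Tear strength = force / thickness
= 117.2 / 1.1
= 106.55 N/mm

106.55 N/mm


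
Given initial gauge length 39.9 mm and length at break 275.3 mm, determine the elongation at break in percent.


Elongation = (Lf - L0) / L0 * 100
= (275.3 - 39.9) / 39.9 * 100
= 235.4 / 39.9 * 100
= 590.0%

590.0%


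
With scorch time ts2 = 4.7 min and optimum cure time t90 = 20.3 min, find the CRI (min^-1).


CRI = 100 / (t90 - ts2)
= 100 / (20.3 - 4.7)
= 100 / 15.6
= 6.41 min^-1

6.41 min^-1


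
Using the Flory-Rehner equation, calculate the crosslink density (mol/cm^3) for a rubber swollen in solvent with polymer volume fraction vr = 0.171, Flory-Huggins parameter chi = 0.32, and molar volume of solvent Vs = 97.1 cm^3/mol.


ln(1 - vr) = ln(1 - 0.171) = -0.1875
Numerator = -((-0.1875) + 0.171 + 0.32 * 0.171^2) = 0.0072
Denominator = 97.1 * (0.171^(1/3) - 0.171/2) = 45.5933
nu = 0.0072 / 45.5933 = 1.5744e-04 mol/cm^3

1.5744e-04 mol/cm^3


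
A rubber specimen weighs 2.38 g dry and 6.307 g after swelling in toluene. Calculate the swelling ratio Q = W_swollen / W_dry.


Q = W_swollen / W_dry
Q = 6.307 / 2.38
Q = 2.65

Q = 2.65


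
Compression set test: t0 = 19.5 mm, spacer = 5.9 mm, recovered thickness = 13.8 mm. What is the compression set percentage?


CS = (t0 - recovered) / (t0 - ts) * 100
= (19.5 - 13.8) / (19.5 - 5.9) * 100
= 5.7 / 13.6 * 100
= 41.9%

41.9%


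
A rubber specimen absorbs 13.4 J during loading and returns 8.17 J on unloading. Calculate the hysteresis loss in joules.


Hysteresis loss = loading - unloading
= 13.4 - 8.17
= 5.23 J

5.23 J


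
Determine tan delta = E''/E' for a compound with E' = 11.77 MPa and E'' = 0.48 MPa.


tan delta = E'' / E'
= 0.48 / 11.77
= 0.0408

tan delta = 0.0408


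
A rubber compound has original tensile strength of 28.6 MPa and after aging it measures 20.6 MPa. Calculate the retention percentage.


Retention = aged / original * 100
= 20.6 / 28.6 * 100
= 72.0%

72.0%


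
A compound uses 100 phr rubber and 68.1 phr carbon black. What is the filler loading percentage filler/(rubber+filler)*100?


Filler % = filler / (rubber + filler) * 100
= 68.1 / (100 + 68.1) * 100
= 68.1 / 168.1 * 100
= 40.51%

40.51%


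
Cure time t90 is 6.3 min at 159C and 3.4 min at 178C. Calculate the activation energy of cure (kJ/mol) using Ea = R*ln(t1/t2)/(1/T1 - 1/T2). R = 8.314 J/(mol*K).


T1 = 432.15 K, T2 = 451.15 K
1/T1 - 1/T2 = 9.7454e-05
ln(t1/t2) = ln(6.3/3.4) = 0.6168
Ea = 8.314 * 0.6168 / 9.7454e-05 = 52618.4557 J/mol
Ea = 52.62 kJ/mol

52.62 kJ/mol


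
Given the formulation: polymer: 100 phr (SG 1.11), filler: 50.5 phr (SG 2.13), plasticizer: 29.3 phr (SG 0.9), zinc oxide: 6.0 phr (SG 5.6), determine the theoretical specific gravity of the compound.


Sum of weights = 185.8
Volume contributions:
  polymer: 100/1.11 = 90.0901
  filler: 50.5/2.13 = 23.7089
  plasticizer: 29.3/0.9 = 32.5556
  zinc oxide: 6.0/5.6 = 1.0714
Sum of volumes = 147.4260
SG = 185.8 / 147.4260 = 1.26

SG = 1.26


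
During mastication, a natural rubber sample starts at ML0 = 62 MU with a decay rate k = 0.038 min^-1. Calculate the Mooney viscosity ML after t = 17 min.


ML = ML0 * exp(-k * t)
ML = 62 * exp(-0.038 * 17)
ML = 62 * 0.5241
ML = 32.5 MU

32.5 MU


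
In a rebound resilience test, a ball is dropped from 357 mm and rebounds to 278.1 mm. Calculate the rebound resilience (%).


Resilience = h_rebound / h_drop * 100
= 278.1 / 357 * 100
= 77.9%

77.9%


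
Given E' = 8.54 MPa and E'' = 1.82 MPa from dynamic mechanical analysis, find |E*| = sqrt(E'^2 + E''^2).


|E*| = sqrt(E'^2 + E''^2)
= sqrt(8.54^2 + 1.82^2)
= sqrt(72.9316 + 3.3124)
= 8.732 MPa

8.732 MPa


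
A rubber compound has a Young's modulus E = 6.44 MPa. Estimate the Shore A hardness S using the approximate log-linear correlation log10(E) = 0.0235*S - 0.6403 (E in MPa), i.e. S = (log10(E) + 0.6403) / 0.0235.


log10(E) = 0.0235*S - 0.6403  =>  S = (log10(E) + 0.6403) / 0.0235
log10(6.44) = 0.808886
S = (0.808886 + 0.6403) / 0.0235 = 1.449186 / 0.0235
S = 61.7

Shore A = 61.7


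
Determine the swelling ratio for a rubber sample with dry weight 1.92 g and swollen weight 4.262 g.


Q = W_swollen / W_dry
Q = 4.262 / 1.92
Q = 2.22

Q = 2.22


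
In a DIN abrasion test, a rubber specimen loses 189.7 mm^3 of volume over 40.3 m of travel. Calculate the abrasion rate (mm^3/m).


Rate = volume_loss / distance
= 189.7 / 40.3
= 4.707 mm^3/m

4.707 mm^3/m


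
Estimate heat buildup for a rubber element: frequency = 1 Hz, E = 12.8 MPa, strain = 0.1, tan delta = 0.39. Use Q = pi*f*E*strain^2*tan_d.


Q = pi * f * E * strain^2 * tan_d
= pi * 1 * 12.8 * 0.1^2 * 0.39
= pi * 1 * 12.8 * 0.0100 * 0.39
= 0.1568

Q = 0.1568


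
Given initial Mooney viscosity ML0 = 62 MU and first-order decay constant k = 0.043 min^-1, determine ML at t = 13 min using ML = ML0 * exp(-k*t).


ML = ML0 * exp(-k * t)
ML = 62 * exp(-0.043 * 13)
ML = 62 * 0.5718
ML = 35.45 MU

35.45 MU


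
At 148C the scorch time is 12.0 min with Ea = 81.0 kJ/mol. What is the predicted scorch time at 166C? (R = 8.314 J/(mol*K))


Convert temperatures: T1 = 148 + 273.15 = 421.15 K, T2 = 166 + 273.15 = 439.15 K
ts2_new = 12.0 * exp(81000 / 8.314 * (1/439.15 - 1/421.15))
1/T2 - 1/T1 = -9.7325e-05
ts2_new = 4.65 min

4.65 min


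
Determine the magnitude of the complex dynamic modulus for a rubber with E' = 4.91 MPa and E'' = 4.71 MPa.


|E*| = sqrt(E'^2 + E''^2)
= sqrt(4.91^2 + 4.71^2)
= sqrt(24.1081 + 22.1841)
= 6.804 MPa

6.804 MPa


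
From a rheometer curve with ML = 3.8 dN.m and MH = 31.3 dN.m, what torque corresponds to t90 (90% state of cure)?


M90 = ML + 0.9 * (MH - ML)
M90 = 3.8 + 0.9 * (31.3 - 3.8)
M90 = 3.8 + 0.9 * 27.5
M90 = 28.55 dN.m

28.55 dN.m


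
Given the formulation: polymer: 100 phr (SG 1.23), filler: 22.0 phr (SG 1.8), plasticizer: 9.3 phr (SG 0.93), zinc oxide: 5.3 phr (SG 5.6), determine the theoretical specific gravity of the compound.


Sum of weights = 136.6
Volume contributions:
  polymer: 100/1.23 = 81.3008
  filler: 22.0/1.8 = 12.2222
  plasticizer: 9.3/0.93 = 10.0000
  zinc oxide: 5.3/5.6 = 0.9464
Sum of volumes = 104.4695
SG = 136.6 / 104.4695 = 1.308

SG = 1.308


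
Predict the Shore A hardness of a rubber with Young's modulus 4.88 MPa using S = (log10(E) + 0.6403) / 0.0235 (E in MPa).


log10(E) = 0.0235*S - 0.6403  =>  S = (log10(E) + 0.6403) / 0.0235
log10(4.88) = 0.688420
S = (0.688420 + 0.6403) / 0.0235 = 1.328720 / 0.0235
S = 56.5

Shore A = 56.5


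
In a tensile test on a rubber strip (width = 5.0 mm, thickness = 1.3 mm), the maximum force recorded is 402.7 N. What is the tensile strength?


Area = width * thickness = 5.0 * 1.3 = 6.5 mm^2
TS = force / area = 402.7 / 6.5 = 61.95 MPa

61.95 MPa


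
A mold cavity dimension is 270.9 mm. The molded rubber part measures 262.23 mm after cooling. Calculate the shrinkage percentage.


Shrinkage = (mold - part) / mold * 100
= (270.9 - 262.23) / 270.9 * 100
= 8.67 / 270.9 * 100
= 3.2%

3.2%


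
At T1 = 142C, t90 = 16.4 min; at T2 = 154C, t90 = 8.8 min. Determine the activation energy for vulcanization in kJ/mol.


T1 = 415.15 K, T2 = 427.15 K
1/T1 - 1/T2 = 6.7670e-05
ln(t1/t2) = ln(16.4/8.8) = 0.6225
Ea = 8.314 * 0.6225 / 6.7670e-05 = 76484.6427 J/mol
Ea = 76.48 kJ/mol

76.48 kJ/mol


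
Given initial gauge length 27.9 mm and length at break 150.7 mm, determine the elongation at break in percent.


Elongation = (Lf - L0) / L0 * 100
= (150.7 - 27.9) / 27.9 * 100
= 122.8 / 27.9 * 100
= 440.1%

440.1%


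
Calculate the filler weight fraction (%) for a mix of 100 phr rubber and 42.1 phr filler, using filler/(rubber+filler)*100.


Filler % = filler / (rubber + filler) * 100
= 42.1 / (100 + 42.1) * 100
= 42.1 / 142.1 * 100
= 29.63%

29.63%


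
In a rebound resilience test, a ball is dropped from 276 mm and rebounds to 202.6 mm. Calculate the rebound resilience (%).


Resilience = h_rebound / h_drop * 100
= 202.6 / 276 * 100
= 73.4%

73.4%


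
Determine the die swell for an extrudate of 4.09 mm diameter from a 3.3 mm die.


Die swell ratio = D_extrudate / D_die
= 4.09 / 3.3
= 1.239

Die swell = 1.239


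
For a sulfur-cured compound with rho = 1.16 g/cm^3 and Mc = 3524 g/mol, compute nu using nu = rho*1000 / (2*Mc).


nu = rho * 1000 / (2 * Mc)
nu = 1.16 * 1000 / (2 * 3524)
nu = 1160.0 / 7048
nu = 0.1646 mol/L

0.1646 mol/L


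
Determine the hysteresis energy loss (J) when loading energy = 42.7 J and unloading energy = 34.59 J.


Hysteresis loss = loading - unloading
= 42.7 - 34.59
= 8.11 J

8.11 J


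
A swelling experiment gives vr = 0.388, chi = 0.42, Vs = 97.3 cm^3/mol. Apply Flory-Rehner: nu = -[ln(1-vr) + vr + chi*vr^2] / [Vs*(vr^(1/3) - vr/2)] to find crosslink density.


ln(1 - vr) = ln(1 - 0.388) = -0.4910
Numerator = -((-0.4910) + 0.388 + 0.42 * 0.388^2) = 0.0398
Denominator = 97.3 * (0.388^(1/3) - 0.388/2) = 52.0908
nu = 0.0398 / 52.0908 = 7.6394e-04 mol/cm^3

7.6394e-04 mol/cm^3


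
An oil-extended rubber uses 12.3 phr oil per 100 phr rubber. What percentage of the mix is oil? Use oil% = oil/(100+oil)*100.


Oil % = oil / (100 + oil) * 100
= 12.3 / (100 + 12.3) * 100
= 12.3 / 112.3 * 100
= 10.95%

10.95%


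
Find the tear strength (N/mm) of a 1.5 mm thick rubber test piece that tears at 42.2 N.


Tear strength = force / thickness
= 42.2 / 1.5
= 28.13 N/mm

28.13 N/mm


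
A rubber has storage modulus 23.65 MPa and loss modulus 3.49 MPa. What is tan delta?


tan delta = E'' / E'
= 3.49 / 23.65
= 0.1476

tan delta = 0.1476


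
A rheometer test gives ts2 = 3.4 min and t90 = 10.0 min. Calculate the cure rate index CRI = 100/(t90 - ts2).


CRI = 100 / (t90 - ts2)
= 100 / (10.0 - 3.4)
= 100 / 6.6
= 15.15 min^-1

15.15 min^-1


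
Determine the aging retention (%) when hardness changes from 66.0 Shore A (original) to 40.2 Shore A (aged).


Retention = aged / original * 100
= 40.2 / 66.0 * 100
= 60.9%

60.9%


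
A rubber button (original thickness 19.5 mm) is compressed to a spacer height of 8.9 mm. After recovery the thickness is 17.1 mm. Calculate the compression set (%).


CS = (t0 - recovered) / (t0 - ts) * 100
= (19.5 - 17.1) / (19.5 - 8.9) * 100
= 2.4 / 10.6 * 100
= 22.6%

22.6%


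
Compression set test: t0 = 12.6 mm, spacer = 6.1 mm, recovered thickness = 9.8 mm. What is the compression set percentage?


CS = (t0 - recovered) / (t0 - ts) * 100
= (12.6 - 9.8) / (12.6 - 6.1) * 100
= 2.8 / 6.5 * 100
= 43.1%

43.1%


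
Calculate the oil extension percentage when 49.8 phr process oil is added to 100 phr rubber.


Oil % = oil / (100 + oil) * 100
= 49.8 / (100 + 49.8) * 100
= 49.8 / 149.8 * 100
= 33.24%

33.24%


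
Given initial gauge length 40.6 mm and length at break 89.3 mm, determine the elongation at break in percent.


Elongation = (Lf - L0) / L0 * 100
= (89.3 - 40.6) / 40.6 * 100
= 48.7 / 40.6 * 100
= 120.0%

120.0%


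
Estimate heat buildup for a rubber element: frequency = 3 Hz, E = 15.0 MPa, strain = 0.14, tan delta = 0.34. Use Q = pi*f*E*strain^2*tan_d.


Q = pi * f * E * strain^2 * tan_d
= pi * 3 * 15.0 * 0.14^2 * 0.34
= pi * 3 * 15.0 * 0.0196 * 0.34
= 0.9421

Q = 0.9421


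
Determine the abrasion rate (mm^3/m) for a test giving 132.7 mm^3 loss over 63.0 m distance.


Rate = volume_loss / distance
= 132.7 / 63.0
= 2.106 mm^3/m

2.106 mm^3/m


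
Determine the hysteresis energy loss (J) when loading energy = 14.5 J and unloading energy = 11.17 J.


Hysteresis loss = loading - unloading
= 14.5 - 11.17
= 3.33 J

3.33 J


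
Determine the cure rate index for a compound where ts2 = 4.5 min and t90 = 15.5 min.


CRI = 100 / (t90 - ts2)
= 100 / (15.5 - 4.5)
= 100 / 11.0
= 9.09 min^-1

9.09 min^-1


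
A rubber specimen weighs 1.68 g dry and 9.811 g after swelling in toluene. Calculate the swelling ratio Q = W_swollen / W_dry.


Q = W_swollen / W_dry
Q = 9.811 / 1.68
Q = 5.84

Q = 5.84


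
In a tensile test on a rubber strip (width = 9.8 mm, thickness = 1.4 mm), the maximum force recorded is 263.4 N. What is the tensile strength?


Area = width * thickness = 9.8 * 1.4 = 13.72 mm^2
TS = force / area = 263.4 / 13.72 = 19.2 MPa

19.2 MPa


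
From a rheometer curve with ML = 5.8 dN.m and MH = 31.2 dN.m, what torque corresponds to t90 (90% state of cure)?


M90 = ML + 0.9 * (MH - ML)
M90 = 5.8 + 0.9 * (31.2 - 5.8)
M90 = 5.8 + 0.9 * 25.4
M90 = 28.66 dN.m

28.66 dN.m


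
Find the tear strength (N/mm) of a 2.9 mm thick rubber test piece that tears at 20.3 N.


Tear strength = force / thickness
= 20.3 / 2.9
= 7.0 N/mm

7.0 N/mm


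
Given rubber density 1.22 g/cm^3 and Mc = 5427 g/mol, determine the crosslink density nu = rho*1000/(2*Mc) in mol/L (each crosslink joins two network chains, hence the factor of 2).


nu = rho * 1000 / (2 * Mc)
nu = 1.22 * 1000 / (2 * 5427)
nu = 1220.0 / 10854
nu = 0.1124 mol/L

0.1124 mol/L


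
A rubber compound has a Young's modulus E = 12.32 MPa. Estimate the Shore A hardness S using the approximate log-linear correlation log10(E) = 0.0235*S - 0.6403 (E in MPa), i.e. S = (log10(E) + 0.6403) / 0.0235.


log10(E) = 0.0235*S - 0.6403  =>  S = (log10(E) + 0.6403) / 0.0235
log10(12.32) = 1.090611
S = (1.090611 + 0.6403) / 0.0235 = 1.730911 / 0.0235
S = 73.7

Shore A = 73.7


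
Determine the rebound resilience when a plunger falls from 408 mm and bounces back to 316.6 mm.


Resilience = h_rebound / h_drop * 100
= 316.6 / 408 * 100
= 77.6%

77.6%


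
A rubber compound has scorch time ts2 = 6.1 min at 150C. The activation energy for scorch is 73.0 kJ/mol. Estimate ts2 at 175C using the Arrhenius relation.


Convert temperatures: T1 = 150 + 273.15 = 423.15 K, T2 = 175 + 273.15 = 448.15 K
ts2_new = 6.1 * exp(73000 / 8.314 * (1/448.15 - 1/423.15))
1/T2 - 1/T1 = -1.3183e-04
ts2_new = 1.92 min

1.92 min


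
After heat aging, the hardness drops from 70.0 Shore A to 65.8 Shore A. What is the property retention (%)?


Retention = aged / original * 100
= 65.8 / 70.0 * 100
= 94.0%

94.0%


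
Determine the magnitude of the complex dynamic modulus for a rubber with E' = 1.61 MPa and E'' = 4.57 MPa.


|E*| = sqrt(E'^2 + E''^2)
= sqrt(1.61^2 + 4.57^2)
= sqrt(2.5921 + 20.8849)
= 4.845 MPa

4.845 MPa


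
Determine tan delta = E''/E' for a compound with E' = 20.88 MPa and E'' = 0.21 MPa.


tan delta = E'' / E'
= 0.21 / 20.88
= 0.0101

tan delta = 0.0101


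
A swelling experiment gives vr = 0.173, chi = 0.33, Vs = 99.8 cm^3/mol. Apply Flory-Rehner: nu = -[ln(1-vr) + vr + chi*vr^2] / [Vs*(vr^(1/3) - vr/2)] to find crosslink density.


ln(1 - vr) = ln(1 - 0.173) = -0.1900
Numerator = -((-0.1900) + 0.173 + 0.33 * 0.173^2) = 0.0071
Denominator = 99.8 * (0.173^(1/3) - 0.173/2) = 46.9764
nu = 0.0071 / 46.9764 = 1.5059e-04 mol/cm^3

1.5059e-04 mol/cm^3


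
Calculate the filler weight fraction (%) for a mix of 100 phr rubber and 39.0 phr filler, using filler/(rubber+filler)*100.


Filler % = filler / (rubber + filler) * 100
= 39.0 / (100 + 39.0) * 100
= 39.0 / 139.0 * 100
= 28.06%

28.06%


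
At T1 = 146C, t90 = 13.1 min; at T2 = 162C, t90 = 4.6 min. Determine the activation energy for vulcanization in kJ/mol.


T1 = 419.15 K, T2 = 435.15 K
1/T1 - 1/T2 = 8.7723e-05
ln(t1/t2) = ln(13.1/4.6) = 1.0466
Ea = 8.314 * 1.0466 / 8.7723e-05 = 99188.4120 J/mol
Ea = 99.19 kJ/mol

99.19 kJ/mol


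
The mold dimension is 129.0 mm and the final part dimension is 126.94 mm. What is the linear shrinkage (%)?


Shrinkage = (mold - part) / mold * 100
= (129.0 - 126.94) / 129.0 * 100
= 2.06 / 129.0 * 100
= 1.6%

1.6%


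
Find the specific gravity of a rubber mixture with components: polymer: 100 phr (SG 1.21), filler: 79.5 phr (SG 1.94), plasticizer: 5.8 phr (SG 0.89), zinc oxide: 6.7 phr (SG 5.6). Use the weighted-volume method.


Sum of weights = 192.0
Volume contributions:
  polymer: 100/1.21 = 82.6446
  filler: 79.5/1.94 = 40.9794
  plasticizer: 5.8/0.89 = 6.5169
  zinc oxide: 6.7/5.6 = 1.1964
Sum of volumes = 131.3373
SG = 192.0 / 131.3373 = 1.462

SG = 1.462


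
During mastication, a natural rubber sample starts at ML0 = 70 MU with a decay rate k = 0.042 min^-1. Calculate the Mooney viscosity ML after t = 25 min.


ML = ML0 * exp(-k * t)
ML = 70 * exp(-0.042 * 25)
ML = 70 * 0.3499
ML = 24.5 MU

24.5 MU


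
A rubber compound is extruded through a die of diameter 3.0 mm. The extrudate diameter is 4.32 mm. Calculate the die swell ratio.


Die swell ratio = D_extrudate / D_die
= 4.32 / 3.0
= 1.44

Die swell = 1.44


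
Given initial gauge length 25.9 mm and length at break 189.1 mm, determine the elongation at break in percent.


Elongation = (Lf - L0) / L0 * 100
= (189.1 - 25.9) / 25.9 * 100
= 163.2 / 25.9 * 100
= 630.1%

630.1%


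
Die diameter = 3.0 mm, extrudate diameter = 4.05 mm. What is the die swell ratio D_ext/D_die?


Die swell ratio = D_extrudate / D_die
= 4.05 / 3.0
= 1.35

Die swell = 1.35


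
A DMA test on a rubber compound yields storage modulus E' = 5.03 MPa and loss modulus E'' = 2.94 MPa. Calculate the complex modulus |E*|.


|E*| = sqrt(E'^2 + E''^2)
= sqrt(5.03^2 + 2.94^2)
= sqrt(25.3009 + 8.6436)
= 5.826 MPa

5.826 MPa


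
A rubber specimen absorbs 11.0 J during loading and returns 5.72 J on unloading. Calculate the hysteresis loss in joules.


Hysteresis loss = loading - unloading
= 11.0 - 5.72
= 5.28 J

5.28 J


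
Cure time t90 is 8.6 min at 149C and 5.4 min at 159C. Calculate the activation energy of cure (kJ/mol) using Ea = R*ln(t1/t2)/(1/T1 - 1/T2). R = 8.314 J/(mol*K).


T1 = 422.15 K, T2 = 432.15 K
1/T1 - 1/T2 = 5.4815e-05
ln(t1/t2) = ln(8.6/5.4) = 0.4654
Ea = 8.314 * 0.4654 / 5.4815e-05 = 70583.5365 J/mol
Ea = 70.58 kJ/mol

70.58 kJ/mol


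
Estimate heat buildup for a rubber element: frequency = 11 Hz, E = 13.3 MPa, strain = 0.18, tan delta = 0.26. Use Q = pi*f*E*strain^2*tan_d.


Q = pi * f * E * strain^2 * tan_d
= pi * 11 * 13.3 * 0.18^2 * 0.26
= pi * 11 * 13.3 * 0.0324 * 0.26
= 3.8718

Q = 3.8718


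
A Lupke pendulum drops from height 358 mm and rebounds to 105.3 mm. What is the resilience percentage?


Resilience = h_rebound / h_drop * 100
= 105.3 / 358 * 100
= 29.4%

29.4%


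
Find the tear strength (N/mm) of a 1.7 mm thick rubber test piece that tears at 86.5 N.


Tear strength = force / thickness
= 86.5 / 1.7
= 50.88 N/mm

50.88 N/mm


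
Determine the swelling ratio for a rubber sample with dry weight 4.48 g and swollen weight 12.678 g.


Q = W_swollen / W_dry
Q = 12.678 / 4.48
Q = 2.83

Q = 2.83


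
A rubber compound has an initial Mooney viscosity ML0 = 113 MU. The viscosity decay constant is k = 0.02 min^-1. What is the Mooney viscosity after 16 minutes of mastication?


ML = ML0 * exp(-k * t)
ML = 113 * exp(-0.02 * 16)
ML = 113 * 0.7261
ML = 82.05 MU

82.05 MU


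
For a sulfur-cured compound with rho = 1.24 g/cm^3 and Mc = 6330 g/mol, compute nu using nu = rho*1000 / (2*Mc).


nu = rho * 1000 / (2 * Mc)
nu = 1.24 * 1000 / (2 * 6330)
nu = 1240.0 / 12660
nu = 0.0979 mol/L

0.0979 mol/L


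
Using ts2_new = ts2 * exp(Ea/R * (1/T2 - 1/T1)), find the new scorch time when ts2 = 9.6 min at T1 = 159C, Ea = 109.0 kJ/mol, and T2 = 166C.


Convert temperatures: T1 = 159 + 273.15 = 432.15 K, T2 = 166 + 273.15 = 439.15 K
ts2_new = 9.6 * exp(109000 / 8.314 * (1/439.15 - 1/432.15))
1/T2 - 1/T1 = -3.6885e-05
ts2_new = 5.92 min

5.92 min


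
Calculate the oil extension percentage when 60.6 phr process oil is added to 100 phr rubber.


Oil % = oil / (100 + oil) * 100
= 60.6 / (100 + 60.6) * 100
= 60.6 / 160.6 * 100
= 37.73%

37.73%


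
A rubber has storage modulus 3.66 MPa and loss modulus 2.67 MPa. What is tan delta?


tan delta = E'' / E'
= 2.67 / 3.66
= 0.7295

tan delta = 0.7295


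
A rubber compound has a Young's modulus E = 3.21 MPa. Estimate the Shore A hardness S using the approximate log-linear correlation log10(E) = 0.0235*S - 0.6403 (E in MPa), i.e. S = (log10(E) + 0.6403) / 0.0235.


log10(E) = 0.0235*S - 0.6403  =>  S = (log10(E) + 0.6403) / 0.0235
log10(3.21) = 0.506505
S = (0.506505 + 0.6403) / 0.0235 = 1.146805 / 0.0235
S = 48.8

Shore A = 48.8


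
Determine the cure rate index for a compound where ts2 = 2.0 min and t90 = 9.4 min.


CRI = 100 / (t90 - ts2)
= 100 / (9.4 - 2.0)
= 100 / 7.4
= 13.51 min^-1

13.51 min^-1


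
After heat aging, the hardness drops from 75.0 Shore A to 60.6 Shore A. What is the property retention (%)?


Retention = aged / original * 100
= 60.6 / 75.0 * 100
= 80.8%

80.8%


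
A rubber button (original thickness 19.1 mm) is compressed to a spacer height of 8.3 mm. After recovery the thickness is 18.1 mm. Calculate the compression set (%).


CS = (t0 - recovered) / (t0 - ts) * 100
= (19.1 - 18.1) / (19.1 - 8.3) * 100
= 1.0 / 10.8 * 100
= 9.3%

9.3%


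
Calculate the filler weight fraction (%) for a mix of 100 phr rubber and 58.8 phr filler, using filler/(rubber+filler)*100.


Filler % = filler / (rubber + filler) * 100
= 58.8 / (100 + 58.8) * 100
= 58.8 / 158.8 * 100
= 37.03%

37.03%


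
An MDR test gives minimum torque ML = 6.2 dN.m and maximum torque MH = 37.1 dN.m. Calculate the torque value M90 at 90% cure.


M90 = ML + 0.9 * (MH - ML)
M90 = 6.2 + 0.9 * (37.1 - 6.2)
M90 = 6.2 + 0.9 * 30.9
M90 = 34.01 dN.m

34.01 dN.m


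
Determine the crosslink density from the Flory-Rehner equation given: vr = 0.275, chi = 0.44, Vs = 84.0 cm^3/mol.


ln(1 - vr) = ln(1 - 0.275) = -0.3216
Numerator = -((-0.3216) + 0.275 + 0.44 * 0.275^2) = 0.0133
Denominator = 84.0 * (0.275^(1/3) - 0.275/2) = 43.0748
nu = 0.0133 / 43.0748 = 3.0897e-04 mol/cm^3

3.0897e-04 mol/cm^3


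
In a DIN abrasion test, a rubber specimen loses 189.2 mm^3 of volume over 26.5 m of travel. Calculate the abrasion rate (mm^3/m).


Rate = volume_loss / distance
= 189.2 / 26.5
= 7.14 mm^3/m

7.14 mm^3/m


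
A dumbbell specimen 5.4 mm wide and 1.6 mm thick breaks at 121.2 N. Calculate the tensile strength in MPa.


Area = width * thickness = 5.4 * 1.6 = 8.64 mm^2
TS = force / area = 121.2 / 8.64 = 14.03 MPa

14.03 MPa


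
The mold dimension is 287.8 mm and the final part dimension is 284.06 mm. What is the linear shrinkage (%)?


Shrinkage = (mold - part) / mold * 100
= (287.8 - 284.06) / 287.8 * 100
= 3.74 / 287.8 * 100
= 1.3%

1.3%


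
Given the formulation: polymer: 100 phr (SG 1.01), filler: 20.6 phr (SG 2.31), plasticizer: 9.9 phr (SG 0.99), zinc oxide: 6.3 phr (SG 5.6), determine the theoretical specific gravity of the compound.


Sum of weights = 136.8
Volume contributions:
  polymer: 100/1.01 = 99.0099
  filler: 20.6/2.31 = 8.9177
  plasticizer: 9.9/0.99 = 10.0000
  zinc oxide: 6.3/5.6 = 1.1250
Sum of volumes = 119.0526
SG = 136.8 / 119.0526 = 1.149

SG = 1.149


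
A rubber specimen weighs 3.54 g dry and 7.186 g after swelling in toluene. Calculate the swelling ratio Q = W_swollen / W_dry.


Q = W_swollen / W_dry
Q = 7.186 / 3.54
Q = 2.03

Q = 2.03


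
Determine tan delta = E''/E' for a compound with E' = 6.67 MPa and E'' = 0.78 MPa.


tan delta = E'' / E'
= 0.78 / 6.67
= 0.1169

tan delta = 0.1169


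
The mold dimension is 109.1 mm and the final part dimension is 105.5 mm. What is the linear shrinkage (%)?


Shrinkage = (mold - part) / mold * 100
= (109.1 - 105.5) / 109.1 * 100
= 3.6 / 109.1 * 100
= 3.3%

3.3%


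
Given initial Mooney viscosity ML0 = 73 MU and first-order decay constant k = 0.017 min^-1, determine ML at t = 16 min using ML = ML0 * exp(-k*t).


ML = ML0 * exp(-k * t)
ML = 73 * exp(-0.017 * 16)
ML = 73 * 0.7619
ML = 55.62 MU

55.62 MU


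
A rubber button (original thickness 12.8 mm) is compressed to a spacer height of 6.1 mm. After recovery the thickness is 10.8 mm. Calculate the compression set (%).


CS = (t0 - recovered) / (t0 - ts) * 100
= (12.8 - 10.8) / (12.8 - 6.1) * 100
= 2.0 / 6.7 * 100
= 29.9%

29.9%


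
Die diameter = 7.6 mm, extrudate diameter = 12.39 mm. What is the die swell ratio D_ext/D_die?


Die swell ratio = D_extrudate / D_die
= 12.39 / 7.6
= 1.63

Die swell = 1.63


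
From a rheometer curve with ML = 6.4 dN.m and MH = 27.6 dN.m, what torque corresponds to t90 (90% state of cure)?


M90 = ML + 0.9 * (MH - ML)
M90 = 6.4 + 0.9 * (27.6 - 6.4)
M90 = 6.4 + 0.9 * 21.2
M90 = 25.48 dN.m

25.48 dN.m


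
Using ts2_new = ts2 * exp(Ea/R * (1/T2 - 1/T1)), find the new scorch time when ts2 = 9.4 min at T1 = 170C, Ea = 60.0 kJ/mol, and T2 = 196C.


Convert temperatures: T1 = 170 + 273.15 = 443.15 K, T2 = 196 + 273.15 = 469.15 K
ts2_new = 9.4 * exp(60000 / 8.314 * (1/469.15 - 1/443.15))
1/T2 - 1/T1 = -1.2506e-04
ts2_new = 3.81 min

3.81 min


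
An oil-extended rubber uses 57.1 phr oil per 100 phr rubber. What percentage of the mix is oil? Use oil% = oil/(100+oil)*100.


Oil % = oil / (100 + oil) * 100
= 57.1 / (100 + 57.1) * 100
= 57.1 / 157.1 * 100
= 36.35%

36.35%


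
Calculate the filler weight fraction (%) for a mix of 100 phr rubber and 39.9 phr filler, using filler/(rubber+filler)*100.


Filler % = filler / (rubber + filler) * 100
= 39.9 / (100 + 39.9) * 100
= 39.9 / 139.9 * 100
= 28.52%

28.52%


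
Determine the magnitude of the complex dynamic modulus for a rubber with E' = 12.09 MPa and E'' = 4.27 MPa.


|E*| = sqrt(E'^2 + E''^2)
= sqrt(12.09^2 + 4.27^2)
= sqrt(146.1681 + 18.2329)
= 12.822 MPa

12.822 MPa


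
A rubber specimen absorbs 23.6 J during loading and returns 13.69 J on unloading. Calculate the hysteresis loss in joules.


Hysteresis loss = loading - unloading
= 23.6 - 13.69
= 9.91 J

9.91 J


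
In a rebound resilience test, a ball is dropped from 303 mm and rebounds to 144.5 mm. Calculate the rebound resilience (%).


Resilience = h_rebound / h_drop * 100
= 144.5 / 303 * 100
= 47.7%

47.7%


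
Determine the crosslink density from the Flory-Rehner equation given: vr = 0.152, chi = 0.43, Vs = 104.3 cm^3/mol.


ln(1 - vr) = ln(1 - 0.152) = -0.1649
Numerator = -((-0.1649) + 0.152 + 0.43 * 0.152^2) = 0.0029
Denominator = 104.3 * (0.152^(1/3) - 0.152/2) = 47.7361
nu = 0.0029 / 47.7361 = 6.1587e-05 mol/cm^3

6.1587e-05 mol/cm^3


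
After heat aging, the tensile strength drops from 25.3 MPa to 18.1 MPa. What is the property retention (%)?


Retention = aged / original * 100
= 18.1 / 25.3 * 100
= 71.5%

71.5%


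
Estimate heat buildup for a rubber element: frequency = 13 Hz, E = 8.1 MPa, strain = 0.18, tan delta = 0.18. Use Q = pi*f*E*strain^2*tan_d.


Q = pi * f * E * strain^2 * tan_d
= pi * 13 * 8.1 * 0.18^2 * 0.18
= pi * 13 * 8.1 * 0.0324 * 0.18
= 1.9293

Q = 1.9293


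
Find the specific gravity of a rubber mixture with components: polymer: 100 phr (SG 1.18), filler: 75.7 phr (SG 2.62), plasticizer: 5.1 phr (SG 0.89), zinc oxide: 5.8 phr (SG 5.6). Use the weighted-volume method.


Sum of weights = 186.6
Volume contributions:
  polymer: 100/1.18 = 84.7458
  filler: 75.7/2.62 = 28.8931
  plasticizer: 5.1/0.89 = 5.7303
  zinc oxide: 5.8/5.6 = 1.0357
Sum of volumes = 120.4049
SG = 186.6 / 120.4049 = 1.55

SG = 1.55


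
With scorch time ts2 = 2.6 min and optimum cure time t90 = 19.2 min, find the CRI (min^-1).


CRI = 100 / (t90 - ts2)
= 100 / (19.2 - 2.6)
= 100 / 16.6
= 6.02 min^-1

6.02 min^-1


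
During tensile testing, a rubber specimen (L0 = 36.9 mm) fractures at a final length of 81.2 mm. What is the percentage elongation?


Elongation = (Lf - L0) / L0 * 100
= (81.2 - 36.9) / 36.9 * 100
= 44.3 / 36.9 * 100
= 120.1%

120.1%


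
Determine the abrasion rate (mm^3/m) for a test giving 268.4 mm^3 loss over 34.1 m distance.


Rate = volume_loss / distance
= 268.4 / 34.1
= 7.871 mm^3/m

7.871 mm^3/m


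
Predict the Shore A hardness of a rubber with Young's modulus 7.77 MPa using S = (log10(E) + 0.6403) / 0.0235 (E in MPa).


log10(E) = 0.0235*S - 0.6403  =>  S = (log10(E) + 0.6403) / 0.0235
log10(7.77) = 0.890421
S = (0.890421 + 0.6403) / 0.0235 = 1.530721 / 0.0235
S = 65.1

Shore A = 65.1


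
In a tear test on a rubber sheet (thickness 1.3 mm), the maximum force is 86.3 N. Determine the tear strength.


Tear strength = force / thickness
= 86.3 / 1.3
= 66.38 N/mm

66.38 N/mm


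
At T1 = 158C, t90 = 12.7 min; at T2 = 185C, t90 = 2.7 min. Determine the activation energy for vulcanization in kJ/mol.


T1 = 431.15 K, T2 = 458.15 K
1/T1 - 1/T2 = 1.3669e-04
ln(t1/t2) = ln(12.7/2.7) = 1.5484
Ea = 8.314 * 1.5484 / 1.3669e-04 = 94178.4498 J/mol
Ea = 94.18 kJ/mol

94.18 kJ/mol


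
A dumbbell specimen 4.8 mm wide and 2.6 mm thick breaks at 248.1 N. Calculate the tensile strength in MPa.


Area = width * thickness = 4.8 * 2.6 = 12.48 mm^2
TS = force / area = 248.1 / 12.48 = 19.88 MPa

19.88 MPa


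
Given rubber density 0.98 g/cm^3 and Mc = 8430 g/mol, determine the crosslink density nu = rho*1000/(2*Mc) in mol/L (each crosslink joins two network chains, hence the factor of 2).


nu = rho * 1000 / (2 * Mc)
nu = 0.98 * 1000 / (2 * 8430)
nu = 980.0 / 16860
nu = 0.0581 mol/L

0.0581 mol/L


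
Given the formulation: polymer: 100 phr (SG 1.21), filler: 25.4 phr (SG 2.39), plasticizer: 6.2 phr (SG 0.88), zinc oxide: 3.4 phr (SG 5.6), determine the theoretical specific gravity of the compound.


Sum of weights = 135.0
Volume contributions:
  polymer: 100/1.21 = 82.6446
  filler: 25.4/2.39 = 10.6276
  plasticizer: 6.2/0.88 = 7.0455
  zinc oxide: 3.4/5.6 = 0.6071
Sum of volumes = 100.9248
SG = 135.0 / 100.9248 = 1.338

SG = 1.338


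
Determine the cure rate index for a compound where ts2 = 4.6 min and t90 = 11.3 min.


CRI = 100 / (t90 - ts2)
= 100 / (11.3 - 4.6)
= 100 / 6.7
= 14.93 min^-1

14.93 min^-1


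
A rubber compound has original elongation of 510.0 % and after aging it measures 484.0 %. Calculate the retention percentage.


Retention = aged / original * 100
= 484.0 / 510.0 * 100
= 94.9%

94.9%


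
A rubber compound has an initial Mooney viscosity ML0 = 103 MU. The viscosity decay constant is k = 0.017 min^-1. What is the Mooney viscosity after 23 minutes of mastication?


ML = ML0 * exp(-k * t)
ML = 103 * exp(-0.017 * 23)
ML = 103 * 0.6764
ML = 69.67 MU

69.67 MU


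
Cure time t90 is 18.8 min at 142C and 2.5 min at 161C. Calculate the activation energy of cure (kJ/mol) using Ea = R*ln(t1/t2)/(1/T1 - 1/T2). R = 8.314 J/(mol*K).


T1 = 415.15 K, T2 = 434.15 K
1/T1 - 1/T2 = 1.0542e-04
ln(t1/t2) = ln(18.8/2.5) = 2.0176
Ea = 8.314 * 2.0176 / 1.0542e-04 = 159121.5670 J/mol
Ea = 159.12 kJ/mol

159.12 kJ/mol
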